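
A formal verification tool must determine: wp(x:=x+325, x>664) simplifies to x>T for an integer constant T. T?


Formula: wp(x:=E, P) = P[E/x] (substitute E for x in postcondition)
Step 1: Postcondition: x>664
Step 2: Substitute x+325 for x: x+325>664
Step 3: Solve for x: x > 664-325 = 339

339


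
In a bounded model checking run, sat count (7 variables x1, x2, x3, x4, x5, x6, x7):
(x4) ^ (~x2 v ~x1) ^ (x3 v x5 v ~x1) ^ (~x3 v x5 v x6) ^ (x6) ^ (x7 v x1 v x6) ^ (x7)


CNF with 7 clauses over 7 vars (128 assignments).
An assignment satisfies CNF iff every clause has >=1 true literal.
Check each row (bits = x1,x2,x3,x4,x5,x6,x7; clause T/F shown):
  row 0 [0000000]: clauses=FTTTFFF -> 0
  row 1 [0000001]: clauses=FTTTFTT -> 0
  row 2 [0000010]: clauses=FTTTTTF -> 0
  row 3 [0000011]: clauses=FTTTTTT -> 0
  row 4 [0000100]: clauses=FTTTFFF -> 0
  (every remaining row is evaluated the same way; all 128 results are listed next)
Full result column, 8 rows per line (x1,x2,x3,x4 fixed per line; x5,x6,x7 runs 000..111 left to right):
  rows 0-7 [x1,x2,x3,x4=0000]: 00000000  (ones: 0)
  rows 8-15 [x1,x2,x3,x4=0001]: 00010001  (ones: 2)
  rows 16-23 [x1,x2,x3,x4=0010]: 00000000  (ones: 0)
  rows 24-31 [x1,x2,x3,x4=0011]: 00010001  (ones: 2)
  rows 32-39 [x1,x2,x3,x4=0100]: 00000000  (ones: 0)
  rows 40-47 [x1,x2,x3,x4=0101]: 00010001  (ones: 2)
  rows 48-55 [x1,x2,x3,x4=0110]: 00000000  (ones: 0)
  rows 56-63 [x1,x2,x3,x4=0111]: 00010001  (ones: 2)
  rows 64-71 [x1,x2,x3,x4=1000]: 00000000  (ones: 0)
  rows 72-79 [x1,x2,x3,x4=1001]: 00000001  (ones: 1)
  rows 80-87 [x1,x2,x3,x4=1010]: 00000000  (ones: 0)
  rows 88-95 [x1,x2,x3,x4=1011]: 00010001  (ones: 2)
  rows 96-103 [x1,x2,x3,x4=1100]: 00000000  (ones: 0)
  rows 104-111 [x1,x2,x3,x4=1101]: 00000000  (ones: 0)
  rows 112-119 [x1,x2,x3,x4=1110]: 00000000  (ones: 0)
  rows 120-127 [x1,x2,x3,x4=1111]: 00000000  (ones: 0)
Satisfying assignments = 0+2+0+2+0+2+0+2+0+1+0+2+0+0+0+0 = 11

11


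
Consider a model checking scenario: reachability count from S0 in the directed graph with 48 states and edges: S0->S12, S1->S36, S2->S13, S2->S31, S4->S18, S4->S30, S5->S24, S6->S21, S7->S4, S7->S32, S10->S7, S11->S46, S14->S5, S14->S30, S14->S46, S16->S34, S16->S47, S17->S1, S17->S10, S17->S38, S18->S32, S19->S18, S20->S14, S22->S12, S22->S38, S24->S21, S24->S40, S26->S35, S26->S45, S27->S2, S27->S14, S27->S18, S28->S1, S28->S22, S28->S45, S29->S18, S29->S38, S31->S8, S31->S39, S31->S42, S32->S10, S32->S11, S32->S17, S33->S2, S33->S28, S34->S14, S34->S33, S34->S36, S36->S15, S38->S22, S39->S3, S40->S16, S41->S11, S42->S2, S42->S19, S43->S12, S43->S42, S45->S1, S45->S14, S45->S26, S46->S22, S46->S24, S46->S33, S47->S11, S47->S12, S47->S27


BFS from S0:
  layer 0: {S0}
  layer 1: {S12}
Reachable set: {S0, S12}
Count = 2

2


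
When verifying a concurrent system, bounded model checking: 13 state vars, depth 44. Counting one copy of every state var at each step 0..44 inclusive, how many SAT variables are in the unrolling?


BMC unrolls to depth k, creating one copy of each state var for steps 0..k.
Step count = 44 + 1 = 45 (steps 0 through 44)
Vars per step = 13
Total = 13 * 45 = 585

585


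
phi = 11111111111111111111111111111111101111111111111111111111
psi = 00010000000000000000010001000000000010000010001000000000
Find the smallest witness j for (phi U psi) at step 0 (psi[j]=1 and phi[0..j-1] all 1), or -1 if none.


(phi U psi) at 0: need smallest j with psi[j]=1 and phi[i]=1 for all i in [0,j).
Scan from step 0:
  step 0: phi=1, psi=0 -> continue
  step 1: phi=1, psi=0 -> continue
  step 2: phi=1, psi=0 -> continue
  step 3: psi=1 and phi held for [0,3) -> witness found
Witness step = 3

3


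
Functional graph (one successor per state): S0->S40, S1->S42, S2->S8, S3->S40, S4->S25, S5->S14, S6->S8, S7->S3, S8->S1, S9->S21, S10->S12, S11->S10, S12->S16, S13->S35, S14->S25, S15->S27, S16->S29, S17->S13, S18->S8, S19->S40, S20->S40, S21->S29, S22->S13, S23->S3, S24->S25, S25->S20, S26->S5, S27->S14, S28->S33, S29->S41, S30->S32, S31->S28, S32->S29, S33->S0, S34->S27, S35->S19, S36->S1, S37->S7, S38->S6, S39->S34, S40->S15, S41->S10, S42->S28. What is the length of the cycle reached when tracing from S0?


Trace from S0 until a state repeats:
  S0 -> S40 -> S15 -> S27 -> S14 -> S25 -> S20 -> S40
S40 first seen at step 1, revisited at step 7.
Cycle length = 7 - 1 = 6

6


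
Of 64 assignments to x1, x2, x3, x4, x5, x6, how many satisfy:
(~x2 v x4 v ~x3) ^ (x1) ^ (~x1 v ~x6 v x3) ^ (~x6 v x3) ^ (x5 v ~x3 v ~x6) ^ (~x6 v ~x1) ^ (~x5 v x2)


CNF with 7 clauses over 6 vars (64 assignments).
An assignment satisfies CNF iff every clause has >=1 true literal.
Check each row (bits = x1,x2,x3,x4,x5,x6; clause T/F shown):
  row 0 [000000]: clauses=TFTTTTT -> 0
  row 1 [000001]: clauses=TFTFTTT -> 0
  row 2 [000010]: clauses=TFTTTTF -> 0
  row 3 [000011]: clauses=TFTFTTF -> 0
  row 4 [000100]: clauses=TFTTTTT -> 0
  (every remaining row is evaluated the same way; all 64 results are listed next)
Full result column, 8 rows per line (x1,x2,x3 fixed per line; x4,x5,x6 runs 000..111 left to right):
  rows 0-7 [x1,x2,x3=000]: 00000000  (ones: 0)
  rows 8-15 [x1,x2,x3=001]: 00000000  (ones: 0)
  rows 16-23 [x1,x2,x3=010]: 00000000  (ones: 0)
  rows 24-31 [x1,x2,x3=011]: 00000000  (ones: 0)
  rows 32-39 [x1,x2,x3=100]: 10001000  (ones: 2)
  rows 40-47 [x1,x2,x3=101]: 10001000  (ones: 2)
  rows 48-55 [x1,x2,x3=110]: 10101010  (ones: 4)
  rows 56-63 [x1,x2,x3=111]: 00001010  (ones: 2)
Satisfying assignments = 0+0+0+0+2+2+4+2 = 10

10


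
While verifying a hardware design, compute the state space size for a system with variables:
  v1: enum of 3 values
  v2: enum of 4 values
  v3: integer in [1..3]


State space = product of domain sizes of all variables.
Domain sizes:
  v1 (enum of 3 values): 3
  v2 (enum of 4 values): 4
  v3 (integer in [1..3]): 3
Product = 3 * 4 * 3 = 36

36


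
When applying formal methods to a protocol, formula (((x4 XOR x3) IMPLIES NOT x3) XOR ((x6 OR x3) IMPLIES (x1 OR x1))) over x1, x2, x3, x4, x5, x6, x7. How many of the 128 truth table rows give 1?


Formula: (((x4 XOR x3) IMPLIES NOT x3) XOR ((x6 OR x3) IMPLIES (x1 OR x1))) over 7 vars (128 rows)
Evaluate each row (x1, x2, x3, x4, x5, x6, x7 as bits, MSB first):
  row 0 [0000000]: (((0 XOR 0) IMPLIES NOT 0) XOR ((0 OR 0) IMPLIES (0 OR 0))) -> 0
  row 1 [0000001]: (((0 XOR 0) IMPLIES NOT 0) XOR ((0 OR 0) IMPLIES (0 OR 0))) -> 0
  row 2 [0000010]: (((0 XOR 0) IMPLIES NOT 0) XOR ((1 OR 0) IMPLIES (0 OR 0))) -> 1
  row 3 [0000011]: (((0 XOR 0) IMPLIES NOT 0) XOR ((1 OR 0) IMPLIES (0 OR 0))) -> 1
  row 4 [0000100]: (((0 XOR 0) IMPLIES NOT 0) XOR ((0 OR 0) IMPLIES (0 OR 0))) -> 0
  (every remaining row is evaluated the same way; all 128 results are listed next)
Full result column, 8 rows per line (x1,x2,x3,x4 fixed per line; x5,x6,x7 runs 000..111 left to right):
  rows 0-7 [x1,x2,x3,x4=0000]: 00110011  (ones: 4)
  rows 8-15 [x1,x2,x3,x4=0001]: 00110011  (ones: 4)
  rows 16-23 [x1,x2,x3,x4=0010]: 00000000  (ones: 0)
  rows 24-31 [x1,x2,x3,x4=0011]: 11111111  (ones: 8)
  rows 32-39 [x1,x2,x3,x4=0100]: 00110011  (ones: 4)
  rows 40-47 [x1,x2,x3,x4=0101]: 00110011  (ones: 4)
  rows 48-55 [x1,x2,x3,x4=0110]: 00000000  (ones: 0)
  rows 56-63 [x1,x2,x3,x4=0111]: 11111111  (ones: 8)
  rows 64-71 [x1,x2,x3,x4=1000]: 00000000  (ones: 0)
  rows 72-79 [x1,x2,x3,x4=1001]: 00000000  (ones: 0)
  rows 80-87 [x1,x2,x3,x4=1010]: 11111111  (ones: 8)
  rows 88-95 [x1,x2,x3,x4=1011]: 00000000  (ones: 0)
  rows 96-103 [x1,x2,x3,x4=1100]: 00000000  (ones: 0)
  rows 104-111 [x1,x2,x3,x4=1101]: 00000000  (ones: 0)
  rows 112-119 [x1,x2,x3,x4=1110]: 11111111  (ones: 8)
  rows 120-127 [x1,x2,x3,x4=1111]: 00000000  (ones: 0)
Count of 1-rows = 4+4+0+8+4+4+0+8+0+0+8+0+0+0+8+0 = 48

48


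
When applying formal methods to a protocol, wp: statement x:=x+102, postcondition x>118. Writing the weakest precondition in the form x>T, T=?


Formula: wp(x:=E, P) = P[E/x] (substitute E for x in postcondition)
Step 1: Postcondition: x>118
Step 2: Substitute x+102 for x: x+102>118
Step 3: Solve for x: x > 118-102 = 16

16


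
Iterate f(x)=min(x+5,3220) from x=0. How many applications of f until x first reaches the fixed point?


Step 1: x=0, cap=3220, increment=5
Step 2: x grows by 5 each step until capped at 3220; fixed point is x=3220
Step 3: iterations = ceil(3220/5) = 644

644


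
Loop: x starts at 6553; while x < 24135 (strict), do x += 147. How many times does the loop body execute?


Step 1: x goes from 6553 toward 24135 by 147; the body runs while x<24135, so iterations = ceil((bound-start)/step)
Step 2: Distance=17582
Step 3: ceil(17582/147)=120

120


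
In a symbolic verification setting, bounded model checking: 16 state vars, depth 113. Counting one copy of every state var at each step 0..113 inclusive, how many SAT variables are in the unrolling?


BMC unrolls to depth k, creating one copy of each state var for steps 0..k.
Step count = 113 + 1 = 114 (steps 0 through 113)
Vars per step = 16
Total = 16 * 114 = 1824

1824


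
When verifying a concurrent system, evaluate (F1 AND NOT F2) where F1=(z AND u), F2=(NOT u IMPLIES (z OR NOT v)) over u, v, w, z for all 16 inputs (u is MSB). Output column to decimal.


F1 = (z AND u)
F2 = (NOT u IMPLIES (z OR NOT v))
Counterexample to F1=>F2 is where F1=1 and F2=0.
Evaluate each row (bits = u,v,w,z, MSB first):
  row 0 [0000]: F1=0 F2=1 -> F1&~F2 -> 0
  row 1 [0001]: F1=0 F2=1 -> F1&~F2 -> 0
  row 2 [0010]: F1=0 F2=1 -> F1&~F2 -> 0
  row 3 [0011]: F1=0 F2=1 -> F1&~F2 -> 0
  row 4 [0100]: F1=0 F2=0 -> F1&~F2 -> 0
  row 5 [0101]: F1=0 F2=1 -> F1&~F2 -> 0
  row 6 [0110]: F1=0 F2=0 -> F1&~F2 -> 0
  row 7 [0111]: F1=0 F2=1 -> F1&~F2 -> 0
  row 8 [1000]: F1=0 F2=1 -> F1&~F2 -> 0
  row 9 [1001]: F1=1 F2=1 -> F1&~F2 -> 0
  row 10 [1010]: F1=0 F2=1 -> F1&~F2 -> 0
  row 11 [1011]: F1=1 F2=1 -> F1&~F2 -> 0
  row 12 [1100]: F1=0 F2=1 -> F1&~F2 -> 0
  row 13 [1101]: F1=1 F2=1 -> F1&~F2 -> 0
  row 14 [1110]: F1=0 F2=1 -> F1&~F2 -> 0
  row 15 [1111]: F1=1 F2=1 -> F1&~F2 -> 0
Full result column, 4 rows per line (u,v fixed per line; w,z runs 00..11 left to right):
  rows 0-3 [u,v=00]: 0000  = hex 0
  rows 4-7 [u,v=01]: 0000  = hex 0
  rows 8-11 [u,v=10]: 0000  = hex 0
  rows 12-15 [u,v=11]: 0000  = hex 0
Counterexample vector (row 0 .. row 15) = 0000000000000000
Output column grouped in 4s = 0000 0000 0000 0000 = 0x0000
Convert to decimal digit by digit (value = value*16 + digit):
  0 -> 0
  0*16 + 0 = 0
  0*16 + 0 = 0
  0*16 + 0 = 0
Decimal = 0

0


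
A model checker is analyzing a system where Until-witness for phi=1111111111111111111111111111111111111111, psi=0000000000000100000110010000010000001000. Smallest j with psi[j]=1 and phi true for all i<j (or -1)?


(phi U psi) at 0: need smallest j with psi[j]=1 and phi[i]=1 for all i in [0,j).
Scan from step 0:
  step 0: phi=1, psi=0 -> continue
  step 1: phi=1, psi=0 -> continue
  step 2: phi=1, psi=0 -> continue
  step 3: phi=1, psi=0 -> continue
  step 13: psi=1 and phi held for [0,13) -> witness found
Witness step = 13

13


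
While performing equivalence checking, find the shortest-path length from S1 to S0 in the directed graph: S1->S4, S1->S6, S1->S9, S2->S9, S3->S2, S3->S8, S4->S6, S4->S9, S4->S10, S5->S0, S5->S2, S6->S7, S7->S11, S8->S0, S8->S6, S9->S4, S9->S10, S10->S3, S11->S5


BFS layer-by-layer from S1:
  dist 0: {S1}
  dist 1: {S4, S6, S9}
  dist 2: {S7, S10}
  dist 3: {S3, S11}
  dist 4: {S2, S5, S8}
  dist 5: {S0}
  -> S0 reached at distance 5
Shortest path length = 5

5


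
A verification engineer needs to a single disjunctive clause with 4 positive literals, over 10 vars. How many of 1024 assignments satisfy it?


Step 1: Total=2^10=1024
Step 2: Unsat when all 4 false: 2^6=64
Step 3: Sat=1024-64=960

960


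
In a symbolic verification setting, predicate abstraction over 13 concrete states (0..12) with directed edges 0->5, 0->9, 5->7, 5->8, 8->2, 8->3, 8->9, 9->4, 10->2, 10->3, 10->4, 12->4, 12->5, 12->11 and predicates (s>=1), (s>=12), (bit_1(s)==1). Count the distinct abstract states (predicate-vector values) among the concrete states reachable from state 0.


BFS from 0:
Concrete reachable: {0, 2, 3, 4, 5, 7, 8, 9}
Abstract via predicates (s>=1), (s>=12), (bit_1(s)==1):
  (0,0,0) <- {0}
  (1,0,0) <- {4, 5, 8, 9}
  (1,0,1) <- {2, 3, 7}
Distinct abstract states = 3

3


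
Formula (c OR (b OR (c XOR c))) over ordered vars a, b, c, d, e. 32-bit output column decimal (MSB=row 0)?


Formula: (c OR (b OR (c XOR c))) over a, b, c, d, e (32 rows)
Evaluate each row (bits = a,b,c,d,e, MSB first):
  row 0 [00000]: (0 OR (0 OR (0 XOR 0))) -> 0
  row 1 [00001]: (0 OR (0 OR (0 XOR 0))) -> 0
  row 2 [00010]: (0 OR (0 OR (0 XOR 0))) -> 0
  row 3 [00011]: (0 OR (0 OR (0 XOR 0))) -> 0
  row 4 [00100]: (1 OR (0 OR (1 XOR 1))) -> 1
  row 5 [00101]: (1 OR (0 OR (1 XOR 1))) -> 1
  row 6 [00110]: (1 OR (0 OR (1 XOR 1))) -> 1
  row 7 [00111]: (1 OR (0 OR (1 XOR 1))) -> 1
  row 8 [01000]: (0 OR (1 OR (0 XOR 0))) -> 1
  row 9 [01001]: (0 OR (1 OR (0 XOR 0))) -> 1
  row 10 [01010]: (0 OR (1 OR (0 XOR 0))) -> 1
  row 11 [01011]: (0 OR (1 OR (0 XOR 0))) -> 1
  row 12 [01100]: (1 OR (1 OR (1 XOR 1))) -> 1
  row 13 [01101]: (1 OR (1 OR (1 XOR 1))) -> 1
  row 14 [01110]: (1 OR (1 OR (1 XOR 1))) -> 1
  row 15 [01111]: (1 OR (1 OR (1 XOR 1))) -> 1
  row 16 [10000]: (0 OR (0 OR (0 XOR 0))) -> 0
  row 17 [10001]: (0 OR (0 OR (0 XOR 0))) -> 0
  row 18 [10010]: (0 OR (0 OR (0 XOR 0))) -> 0
  row 19 [10011]: (0 OR (0 OR (0 XOR 0))) -> 0
  row 20 [10100]: (1 OR (0 OR (1 XOR 1))) -> 1
  row 21 [10101]: (1 OR (0 OR (1 XOR 1))) -> 1
  row 22 [10110]: (1 OR (0 OR (1 XOR 1))) -> 1
  row 23 [10111]: (1 OR (0 OR (1 XOR 1))) -> 1
  row 24 [11000]: (0 OR (1 OR (0 XOR 0))) -> 1
  row 25 [11001]: (0 OR (1 OR (0 XOR 0))) -> 1
  row 26 [11010]: (0 OR (1 OR (0 XOR 0))) -> 1
  row 27 [11011]: (0 OR (1 OR (0 XOR 0))) -> 1
  row 28 [11100]: (1 OR (1 OR (1 XOR 1))) -> 1
  row 29 [11101]: (1 OR (1 OR (1 XOR 1))) -> 1
  row 30 [11110]: (1 OR (1 OR (1 XOR 1))) -> 1
  row 31 [11111]: (1 OR (1 OR (1 XOR 1))) -> 1
Full result column, 4 rows per line (a,b,c fixed per line; d,e runs 00..11 left to right):
  rows 0-3 [a,b,c=000]: 0000  = hex 0
  rows 4-7 [a,b,c=001]: 1111  = hex F
  rows 8-11 [a,b,c=010]: 1111  = hex F
  rows 12-15 [a,b,c=011]: 1111  = hex F
  rows 16-19 [a,b,c=100]: 0000  = hex 0
  rows 20-23 [a,b,c=101]: 1111  = hex F
  rows 24-27 [a,b,c=110]: 1111  = hex F
  rows 28-31 [a,b,c=111]: 1111  = hex F
Output column (row 0 .. row 31) = 00001111111111110000111111111111
Output column grouped in 4s = 0000 1111 1111 1111 0000 1111 1111 1111 = 0x0FFF0FFF
Convert to decimal digit by digit (value = value*16 + digit):
  0 -> 0
  0*16 + 15 (F) = 15
  15*16 + 15 (F) = 255
  255*16 + 15 (F) = 4095
  4095*16 + 0 = 65520
  65520*16 + 15 (F) = 1048335
  1048335*16 + 15 (F) = 16773375
  16773375*16 + 15 (F) = 268374015
Decimal = 268374015

268374015


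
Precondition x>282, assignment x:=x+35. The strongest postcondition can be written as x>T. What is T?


Formula: sp(P, x:=E) = exists old_x. (x = E[old_x/x]) AND P[old_x/x] (old_x is the value of x before the assignment; eliminate old_x by solving x = E[old_x/x] for old_x)
Step 1: Precondition P: x>282, i.e. old_x > 282
Step 2: Assignment gives x = old_x + 35, so old_x = x - 35
Step 3: Substitute into P: x - 35 > 282
Step 4: Simplify: x > 282+35 = 317

317


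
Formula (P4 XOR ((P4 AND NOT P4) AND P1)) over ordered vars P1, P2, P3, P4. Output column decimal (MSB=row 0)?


Formula: (P4 XOR ((P4 AND NOT P4) AND P1)) over P1, P2, P3, P4 (16 rows)
Evaluate each row (bits = P1,P2,P3,P4, MSB first):
  row 0 [0000]: (0 XOR ((0 AND NOT 0) AND 0)) -> 0
  row 1 [0001]: (1 XOR ((1 AND NOT 1) AND 0)) -> 1
  row 2 [0010]: (0 XOR ((0 AND NOT 0) AND 0)) -> 0
  row 3 [0011]: (1 XOR ((1 AND NOT 1) AND 0)) -> 1
  row 4 [0100]: (0 XOR ((0 AND NOT 0) AND 0)) -> 0
  row 5 [0101]: (1 XOR ((1 AND NOT 1) AND 0)) -> 1
  row 6 [0110]: (0 XOR ((0 AND NOT 0) AND 0)) -> 0
  row 7 [0111]: (1 XOR ((1 AND NOT 1) AND 0)) -> 1
  row 8 [1000]: (0 XOR ((0 AND NOT 0) AND 1)) -> 0
  row 9 [1001]: (1 XOR ((1 AND NOT 1) AND 1)) -> 1
  row 10 [1010]: (0 XOR ((0 AND NOT 0) AND 1)) -> 0
  row 11 [1011]: (1 XOR ((1 AND NOT 1) AND 1)) -> 1
  row 12 [1100]: (0 XOR ((0 AND NOT 0) AND 1)) -> 0
  row 13 [1101]: (1 XOR ((1 AND NOT 1) AND 1)) -> 1
  row 14 [1110]: (0 XOR ((0 AND NOT 0) AND 1)) -> 0
  row 15 [1111]: (1 XOR ((1 AND NOT 1) AND 1)) -> 1
Full result column, 4 rows per line (P1,P2 fixed per line; P3,P4 runs 00..11 left to right):
  rows 0-3 [P1,P2=00]: 0101  = hex 5
  rows 4-7 [P1,P2=01]: 0101  = hex 5
  rows 8-11 [P1,P2=10]: 0101  = hex 5
  rows 12-15 [P1,P2=11]: 0101  = hex 5
Output column (row 0 .. row 15) = 0101010101010101
Output column grouped in 4s = 0101 0101 0101 0101 = 0x5555
Convert to decimal digit by digit (value = value*16 + digit):
  5 -> 5
  5*16 + 5 = 85
  85*16 + 5 = 1365
  1365*16 + 5 = 21845
Decimal = 21845

21845


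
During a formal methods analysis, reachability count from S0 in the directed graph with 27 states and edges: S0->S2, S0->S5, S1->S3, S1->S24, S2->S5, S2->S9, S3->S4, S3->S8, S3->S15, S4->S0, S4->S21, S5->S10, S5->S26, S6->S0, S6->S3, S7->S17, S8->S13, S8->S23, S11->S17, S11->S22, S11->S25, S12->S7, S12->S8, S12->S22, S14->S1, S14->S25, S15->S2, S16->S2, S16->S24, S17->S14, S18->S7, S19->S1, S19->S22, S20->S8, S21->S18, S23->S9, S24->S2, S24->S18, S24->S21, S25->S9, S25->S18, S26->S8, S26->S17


BFS from S0:
  layer 0: {S0}
  layer 1: {S2, S5}
  layer 2: {S9, S10, S26}
  layer 3: {S8, S17}
  layer 4: {S13, S14, S23}
  layer 5: {S1, S25}
  layer 6: {S3, S18, S24}
  layer 7: {S4, S7, S15, S21}
Reachable set: {S0, S1, S2, S3, S4, S5, S7, S8, S9, S10, S13, S14, S15, S17, S18, S21, S23, S24, S25, S26}
Count = 20

20


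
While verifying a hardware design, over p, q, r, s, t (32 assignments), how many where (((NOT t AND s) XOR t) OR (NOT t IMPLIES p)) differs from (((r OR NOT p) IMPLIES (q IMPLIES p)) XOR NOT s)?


F1 = (((NOT t AND s) XOR t) OR (NOT t IMPLIES p))
F2 = (((r OR NOT p) IMPLIES (q IMPLIES p)) XOR NOT s)
Evaluate both on each of 32 rows (bits = p,q,r,s,t):
  row 0 [00000]: F1=0 F2=0 -> 0
  row 1 [00001]: F1=1 F2=0 (differ) -> 1
  row 2 [00010]: F1=1 F2=1 -> 0
  row 3 [00011]: F1=1 F2=1 -> 0
  row 4 [00100]: F1=0 F2=0 -> 0
  row 5 [00101]: F1=1 F2=0 (differ) -> 1
  row 6 [00110]: F1=1 F2=1 -> 0
  row 7 [00111]: F1=1 F2=1 -> 0
  row 8 [01000]: F1=0 F2=1 (differ) -> 1
  row 9 [01001]: F1=1 F2=1 -> 0
  row 10 [01010]: F1=1 F2=0 (differ) -> 1
  row 11 [01011]: F1=1 F2=0 (differ) -> 1
  row 12 [01100]: F1=0 F2=1 (differ) -> 1
  row 13 [01101]: F1=1 F2=1 -> 0
  row 14 [01110]: F1=1 F2=0 (differ) -> 1
  row 15 [01111]: F1=1 F2=0 (differ) -> 1
  row 16 [10000]: F1=1 F2=0 (differ) -> 1
  row 17 [10001]: F1=1 F2=0 (differ) -> 1
  row 18 [10010]: F1=1 F2=1 -> 0
  row 19 [10011]: F1=1 F2=1 -> 0
  row 20 [10100]: F1=1 F2=0 (differ) -> 1
  row 21 [10101]: F1=1 F2=0 (differ) -> 1
  row 22 [10110]: F1=1 F2=1 -> 0
  row 23 [10111]: F1=1 F2=1 -> 0
  row 24 [11000]: F1=1 F2=0 (differ) -> 1
  row 25 [11001]: F1=1 F2=0 (differ) -> 1
  row 26 [11010]: F1=1 F2=1 -> 0
  row 27 [11011]: F1=1 F2=1 -> 0
  row 28 [11100]: F1=1 F2=0 (differ) -> 1
  row 29 [11101]: F1=1 F2=0 (differ) -> 1
  row 30 [11110]: F1=1 F2=1 -> 0
  row 31 [11111]: F1=1 F2=1 -> 0
Full result column, 8 rows per line (p,q fixed per line; r,s,t runs 000..111 left to right):
  rows 0-7 [p,q=00]: 01000100  (ones: 2)
  rows 8-15 [p,q=01]: 10111011  (ones: 6)
  rows 16-23 [p,q=10]: 11001100  (ones: 4)
  rows 24-31 [p,q=11]: 11001100  (ones: 4)
Disagreements = 2+6+4+4 = 16

16


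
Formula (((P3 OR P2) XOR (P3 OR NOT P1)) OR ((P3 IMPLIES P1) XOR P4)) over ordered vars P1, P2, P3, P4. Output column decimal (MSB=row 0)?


Formula: (((P3 OR P2) XOR (P3 OR NOT P1)) OR ((P3 IMPLIES P1) XOR P4)) over P1, P2, P3, P4 (16 rows)
Evaluate each row (bits = P1,P2,P3,P4, MSB first):
  row 0 [0000]: (((0 OR 0) XOR (0 OR NOT 0)) OR ((0 IMPLIES 0) XOR 0)) -> 1
  row 1 [0001]: (((0 OR 0) XOR (0 OR NOT 0)) OR ((0 IMPLIES 0) XOR 1)) -> 1
  row 2 [0010]: (((1 OR 0) XOR (1 OR NOT 0)) OR ((1 IMPLIES 0) XOR 0)) -> 0
  row 3 [0011]: (((1 OR 0) XOR (1 OR NOT 0)) OR ((1 IMPLIES 0) XOR 1)) -> 1
  row 4 [0100]: (((0 OR 1) XOR (0 OR NOT 0)) OR ((0 IMPLIES 0) XOR 0)) -> 1
  row 5 [0101]: (((0 OR 1) XOR (0 OR NOT 0)) OR ((0 IMPLIES 0) XOR 1)) -> 0
  row 6 [0110]: (((1 OR 1) XOR (1 OR NOT 0)) OR ((1 IMPLIES 0) XOR 0)) -> 0
  row 7 [0111]: (((1 OR 1) XOR (1 OR NOT 0)) OR ((1 IMPLIES 0) XOR 1)) -> 1
  row 8 [1000]: (((0 OR 0) XOR (0 OR NOT 1)) OR ((0 IMPLIES 1) XOR 0)) -> 1
  row 9 [1001]: (((0 OR 0) XOR (0 OR NOT 1)) OR ((0 IMPLIES 1) XOR 1)) -> 0
  row 10 [1010]: (((1 OR 0) XOR (1 OR NOT 1)) OR ((1 IMPLIES 1) XOR 0)) -> 1
  row 11 [1011]: (((1 OR 0) XOR (1 OR NOT 1)) OR ((1 IMPLIES 1) XOR 1)) -> 0
  row 12 [1100]: (((0 OR 1) XOR (0 OR NOT 1)) OR ((0 IMPLIES 1) XOR 0)) -> 1
  row 13 [1101]: (((0 OR 1) XOR (0 OR NOT 1)) OR ((0 IMPLIES 1) XOR 1)) -> 1
  row 14 [1110]: (((1 OR 1) XOR (1 OR NOT 1)) OR ((1 IMPLIES 1) XOR 0)) -> 1
  row 15 [1111]: (((1 OR 1) XOR (1 OR NOT 1)) OR ((1 IMPLIES 1) XOR 1)) -> 0
Full result column, 4 rows per line (P1,P2 fixed per line; P3,P4 runs 00..11 left to right):
  rows 0-3 [P1,P2=00]: 1101  = hex D
  rows 4-7 [P1,P2=01]: 1001  = hex 9
  rows 8-11 [P1,P2=10]: 1010  = hex A
  rows 12-15 [P1,P2=11]: 1110  = hex E
Output column (row 0 .. row 15) = 1101100110101110
Output column grouped in 4s = 1101 1001 1010 1110 = 0xD9AE
Convert to decimal digit by digit (value = value*16 + digit):
  D -> 13
  13*16 + 9 = 217
  217*16 + 10 (A) = 3482
  3482*16 + 14 (E) = 55726
Decimal = 55726

55726


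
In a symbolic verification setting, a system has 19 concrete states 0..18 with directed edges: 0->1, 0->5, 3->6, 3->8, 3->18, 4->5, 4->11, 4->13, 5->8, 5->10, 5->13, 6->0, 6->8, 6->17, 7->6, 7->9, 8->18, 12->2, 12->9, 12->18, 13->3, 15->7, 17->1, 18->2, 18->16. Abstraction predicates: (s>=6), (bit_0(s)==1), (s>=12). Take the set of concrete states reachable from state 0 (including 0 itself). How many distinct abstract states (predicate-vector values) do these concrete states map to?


BFS from 0:
Concrete reachable: {0, 1, 2, 3, 5, 6, 8, 10, 13, 16, 17, 18}
Abstract via predicates (s>=6), (bit_0(s)==1), (s>=12):
  (0,0,0) <- {0, 2}
  (0,1,0) <- {1, 3, 5}
  (1,0,0) <- {6, 8, 10}
  (1,0,1) <- {16, 18}
  (1,1,1) <- {13, 17}
Distinct abstract states = 5

5


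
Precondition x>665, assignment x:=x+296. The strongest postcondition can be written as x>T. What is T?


Formula: sp(P, x:=E) = exists old_x. (x = E[old_x/x]) AND P[old_x/x] (old_x is the value of x before the assignment; eliminate old_x by solving x = E[old_x/x] for old_x)
Step 1: Precondition P: x>665, i.e. old_x > 665
Step 2: Assignment gives x = old_x + 296, so old_x = x - 296
Step 3: Substitute into P: x - 296 > 665
Step 4: Simplify: x > 665+296 = 961

961


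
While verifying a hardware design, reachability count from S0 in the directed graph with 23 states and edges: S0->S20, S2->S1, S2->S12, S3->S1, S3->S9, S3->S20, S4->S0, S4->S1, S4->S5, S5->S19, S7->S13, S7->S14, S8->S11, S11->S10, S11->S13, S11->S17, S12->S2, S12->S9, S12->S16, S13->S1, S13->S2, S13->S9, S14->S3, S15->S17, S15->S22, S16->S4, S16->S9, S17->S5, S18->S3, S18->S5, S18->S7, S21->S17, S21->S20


BFS from S0:
  layer 0: {S0}
  layer 1: {S20}
Reachable set: {S0, S20}
Count = 2

2


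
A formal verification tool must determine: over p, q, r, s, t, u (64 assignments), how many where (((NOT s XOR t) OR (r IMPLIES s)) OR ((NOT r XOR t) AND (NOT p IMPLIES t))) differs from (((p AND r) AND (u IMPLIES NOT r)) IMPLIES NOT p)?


F1 = (((NOT s XOR t) OR (r IMPLIES s)) OR ((NOT r XOR t) AND (NOT p IMPLIES t)))
F2 = (((p AND r) AND (u IMPLIES NOT r)) IMPLIES NOT p)
Evaluate both on each of 64 rows (bits = p,q,r,s,t,u):
  row 0 [000000]: F1=1 F2=1 -> 0
  row 1 [000001]: F1=1 F2=1 -> 0
  row 2 [000010]: F1=1 F2=1 -> 0
  row 3 [000011]: F1=1 F2=1 -> 0
  row 4 [000100]: F1=1 F2=1 -> 0
  (every remaining row is evaluated the same way; all 64 results are listed next)
Full result column, 8 rows per line (p,q,r fixed per line; s,t,u runs 000..111 left to right):
  rows 0-7 [p,q,r=000]: 00000000  (ones: 0)
  rows 8-15 [p,q,r=001]: 00000000  (ones: 0)
  rows 16-23 [p,q,r=010]: 00000000  (ones: 0)
  rows 24-31 [p,q,r=011]: 00000000  (ones: 0)
  rows 32-39 [p,q,r=100]: 00000000  (ones: 0)
  rows 40-47 [p,q,r=101]: 10101010  (ones: 4)
  rows 48-55 [p,q,r=110]: 00000000  (ones: 0)
  rows 56-63 [p,q,r=111]: 10101010  (ones: 4)
Disagreements = 0+0+0+0+0+4+0+4 = 8

8


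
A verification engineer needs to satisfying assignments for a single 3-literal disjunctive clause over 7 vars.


Step 1: Total=2^7=128
Step 2: Unsat when all 3 false: 2^4=16
Step 3: Sat=128-16=112

112


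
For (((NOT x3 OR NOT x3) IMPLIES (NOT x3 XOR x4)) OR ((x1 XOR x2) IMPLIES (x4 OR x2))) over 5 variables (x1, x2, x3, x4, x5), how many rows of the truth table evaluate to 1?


Formula: (((NOT x3 OR NOT x3) IMPLIES (NOT x3 XOR x4)) OR ((x1 XOR x2) IMPLIES (x4 OR x2))) over 5 vars (32 rows)
Evaluate each row (x1, x2, x3, x4, x5 as bits, MSB first):
  row 0 [00000]: (((NOT 0 OR NOT 0) IMPLIES (NOT 0 XOR 0)) OR ((0 XOR 0) IMPLIES (0 OR 0))) -> 1
  row 1 [00001]: (((NOT 0 OR NOT 0) IMPLIES (NOT 0 XOR 0)) OR ((0 XOR 0) IMPLIES (0 OR 0))) -> 1
  row 2 [00010]: (((NOT 0 OR NOT 0) IMPLIES (NOT 0 XOR 1)) OR ((0 XOR 0) IMPLIES (1 OR 0))) -> 1
  row 3 [00011]: (((NOT 0 OR NOT 0) IMPLIES (NOT 0 XOR 1)) OR ((0 XOR 0) IMPLIES (1 OR 0))) -> 1
  row 4 [00100]: (((NOT 1 OR NOT 1) IMPLIES (NOT 1 XOR 0)) OR ((0 XOR 0) IMPLIES (0 OR 0))) -> 1
  row 5 [00101]: (((NOT 1 OR NOT 1) IMPLIES (NOT 1 XOR 0)) OR ((0 XOR 0) IMPLIES (0 OR 0))) -> 1
  row 6 [00110]: (((NOT 1 OR NOT 1) IMPLIES (NOT 1 XOR 1)) OR ((0 XOR 0) IMPLIES (1 OR 0))) -> 1
  row 7 [00111]: (((NOT 1 OR NOT 1) IMPLIES (NOT 1 XOR 1)) OR ((0 XOR 0) IMPLIES (1 OR 0))) -> 1
  row 8 [01000]: (((NOT 0 OR NOT 0) IMPLIES (NOT 0 XOR 0)) OR ((0 XOR 1) IMPLIES (0 OR 1))) -> 1
  row 9 [01001]: (((NOT 0 OR NOT 0) IMPLIES (NOT 0 XOR 0)) OR ((0 XOR 1) IMPLIES (0 OR 1))) -> 1
  row 10 [01010]: (((NOT 0 OR NOT 0) IMPLIES (NOT 0 XOR 1)) OR ((0 XOR 1) IMPLIES (1 OR 1))) -> 1
  row 11 [01011]: (((NOT 0 OR NOT 0) IMPLIES (NOT 0 XOR 1)) OR ((0 XOR 1) IMPLIES (1 OR 1))) -> 1
  row 12 [01100]: (((NOT 1 OR NOT 1) IMPLIES (NOT 1 XOR 0)) OR ((0 XOR 1) IMPLIES (0 OR 1))) -> 1
  row 13 [01101]: (((NOT 1 OR NOT 1) IMPLIES (NOT 1 XOR 0)) OR ((0 XOR 1) IMPLIES (0 OR 1))) -> 1
  row 14 [01110]: (((NOT 1 OR NOT 1) IMPLIES (NOT 1 XOR 1)) OR ((0 XOR 1) IMPLIES (1 OR 1))) -> 1
  row 15 [01111]: (((NOT 1 OR NOT 1) IMPLIES (NOT 1 XOR 1)) OR ((0 XOR 1) IMPLIES (1 OR 1))) -> 1
  row 16 [10000]: (((NOT 0 OR NOT 0) IMPLIES (NOT 0 XOR 0)) OR ((1 XOR 0) IMPLIES (0 OR 0))) -> 1
  row 17 [10001]: (((NOT 0 OR NOT 0) IMPLIES (NOT 0 XOR 0)) OR ((1 XOR 0) IMPLIES (0 OR 0))) -> 1
  row 18 [10010]: (((NOT 0 OR NOT 0) IMPLIES (NOT 0 XOR 1)) OR ((1 XOR 0) IMPLIES (1 OR 0))) -> 1
  row 19 [10011]: (((NOT 0 OR NOT 0) IMPLIES (NOT 0 XOR 1)) OR ((1 XOR 0) IMPLIES (1 OR 0))) -> 1
  row 20 [10100]: (((NOT 1 OR NOT 1) IMPLIES (NOT 1 XOR 0)) OR ((1 XOR 0) IMPLIES (0 OR 0))) -> 1
  row 21 [10101]: (((NOT 1 OR NOT 1) IMPLIES (NOT 1 XOR 0)) OR ((1 XOR 0) IMPLIES (0 OR 0))) -> 1
  row 22 [10110]: (((NOT 1 OR NOT 1) IMPLIES (NOT 1 XOR 1)) OR ((1 XOR 0) IMPLIES (1 OR 0))) -> 1
  row 23 [10111]: (((NOT 1 OR NOT 1) IMPLIES (NOT 1 XOR 1)) OR ((1 XOR 0) IMPLIES (1 OR 0))) -> 1
  row 24 [11000]: (((NOT 0 OR NOT 0) IMPLIES (NOT 0 XOR 0)) OR ((1 XOR 1) IMPLIES (0 OR 1))) -> 1
  row 25 [11001]: (((NOT 0 OR NOT 0) IMPLIES (NOT 0 XOR 0)) OR ((1 XOR 1) IMPLIES (0 OR 1))) -> 1
  row 26 [11010]: (((NOT 0 OR NOT 0) IMPLIES (NOT 0 XOR 1)) OR ((1 XOR 1) IMPLIES (1 OR 1))) -> 1
  row 27 [11011]: (((NOT 0 OR NOT 0) IMPLIES (NOT 0 XOR 1)) OR ((1 XOR 1) IMPLIES (1 OR 1))) -> 1
  row 28 [11100]: (((NOT 1 OR NOT 1) IMPLIES (NOT 1 XOR 0)) OR ((1 XOR 1) IMPLIES (0 OR 1))) -> 1
  row 29 [11101]: (((NOT 1 OR NOT 1) IMPLIES (NOT 1 XOR 0)) OR ((1 XOR 1) IMPLIES (0 OR 1))) -> 1
  row 30 [11110]: (((NOT 1 OR NOT 1) IMPLIES (NOT 1 XOR 1)) OR ((1 XOR 1) IMPLIES (1 OR 1))) -> 1
  row 31 [11111]: (((NOT 1 OR NOT 1) IMPLIES (NOT 1 XOR 1)) OR ((1 XOR 1) IMPLIES (1 OR 1))) -> 1
Full result column, 8 rows per line (x1,x2 fixed per line; x3,x4,x5 runs 000..111 left to right):
  rows 0-7 [x1,x2=00]: 11111111  (ones: 8)
  rows 8-15 [x1,x2=01]: 11111111  (ones: 8)
  rows 16-23 [x1,x2=10]: 11111111  (ones: 8)
  rows 24-31 [x1,x2=11]: 11111111  (ones: 8)
Count of 1-rows = 8+8+8+8 = 32

32


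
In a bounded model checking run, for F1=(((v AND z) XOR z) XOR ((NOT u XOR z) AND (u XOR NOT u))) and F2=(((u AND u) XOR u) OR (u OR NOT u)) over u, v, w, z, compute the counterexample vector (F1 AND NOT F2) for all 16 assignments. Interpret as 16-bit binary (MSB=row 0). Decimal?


F1 = (((v AND z) XOR z) XOR ((NOT u XOR z) AND (u XOR NOT u)))
F2 = (((u AND u) XOR u) OR (u OR NOT u))
Counterexample to F1=>F2 is where F1=1 and F2=0.
Evaluate each row (bits = u,v,w,z, MSB first):
  row 0 [0000]: F1=1 F2=1 -> F1&~F2 -> 0
  row 1 [0001]: F1=1 F2=1 -> F1&~F2 -> 0
  row 2 [0010]: F1=1 F2=1 -> F1&~F2 -> 0
  row 3 [0011]: F1=1 F2=1 -> F1&~F2 -> 0
  row 4 [0100]: F1=1 F2=1 -> F1&~F2 -> 0
  row 5 [0101]: F1=0 F2=1 -> F1&~F2 -> 0
  row 6 [0110]: F1=1 F2=1 -> F1&~F2 -> 0
  row 7 [0111]: F1=0 F2=1 -> F1&~F2 -> 0
  row 8 [1000]: F1=0 F2=1 -> F1&~F2 -> 0
  row 9 [1001]: F1=0 F2=1 -> F1&~F2 -> 0
  row 10 [1010]: F1=0 F2=1 -> F1&~F2 -> 0
  row 11 [1011]: F1=0 F2=1 -> F1&~F2 -> 0
  row 12 [1100]: F1=0 F2=1 -> F1&~F2 -> 0
  row 13 [1101]: F1=1 F2=1 -> F1&~F2 -> 0
  row 14 [1110]: F1=0 F2=1 -> F1&~F2 -> 0
  row 15 [1111]: F1=1 F2=1 -> F1&~F2 -> 0
Full result column, 4 rows per line (u,v fixed per line; w,z runs 00..11 left to right):
  rows 0-3 [u,v=00]: 0000  = hex 0
  rows 4-7 [u,v=01]: 0000  = hex 0
  rows 8-11 [u,v=10]: 0000  = hex 0
  rows 12-15 [u,v=11]: 0000  = hex 0
Counterexample vector (row 0 .. row 15) = 0000000000000000
Output column grouped in 4s = 0000 0000 0000 0000 = 0x0000
Convert to decimal digit by digit (value = value*16 + digit):
  0 -> 0
  0*16 + 0 = 0
  0*16 + 0 = 0
  0*16 + 0 = 0
Decimal = 0

0


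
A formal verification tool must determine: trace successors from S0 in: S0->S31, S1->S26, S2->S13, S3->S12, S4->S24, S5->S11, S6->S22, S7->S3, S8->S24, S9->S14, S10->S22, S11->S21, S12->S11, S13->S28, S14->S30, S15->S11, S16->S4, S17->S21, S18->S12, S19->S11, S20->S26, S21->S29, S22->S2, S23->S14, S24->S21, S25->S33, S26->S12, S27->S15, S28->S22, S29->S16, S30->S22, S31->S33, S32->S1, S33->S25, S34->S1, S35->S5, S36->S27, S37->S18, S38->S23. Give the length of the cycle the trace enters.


Trace from S0 until a state repeats:
  S0 -> S31 -> S33 -> S25 -> S33
S33 first seen at step 2, revisited at step 4.
Cycle length = 4 - 2 = 2

2


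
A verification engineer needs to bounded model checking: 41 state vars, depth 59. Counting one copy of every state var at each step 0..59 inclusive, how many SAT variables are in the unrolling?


BMC unrolls to depth k, creating one copy of each state var for steps 0..k.
Step count = 59 + 1 = 60 (steps 0 through 59)
Vars per step = 41
Total = 41 * 60 = 2460

2460


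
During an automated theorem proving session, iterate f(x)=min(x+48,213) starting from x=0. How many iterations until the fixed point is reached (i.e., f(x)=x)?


Step 1: x=0, cap=213, increment=48
Step 2: x grows by 48 each step until capped at 213; fixed point is x=213
Step 3: iterations = ceil(213/48) = 5

5


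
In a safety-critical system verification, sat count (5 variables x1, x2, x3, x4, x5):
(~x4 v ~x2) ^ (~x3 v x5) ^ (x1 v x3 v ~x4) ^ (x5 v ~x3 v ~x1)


CNF with 4 clauses over 5 vars (32 assignments).
An assignment satisfies CNF iff every clause has >=1 true literal.
Check each row (bits = x1,x2,x3,x4,x5; clause T/F shown):
  row 0 [00000]: clauses=TTTT -> 1
  row 1 [00001]: clauses=TTTT -> 1
  row 2 [00010]: clauses=TTFT -> 0
  row 3 [00011]: clauses=TTFT -> 0
  row 4 [00100]: clauses=TFTT -> 0
  row 5 [00101]: clauses=TTTT -> 1
  row 6 [00110]: clauses=TFTT -> 0
  row 7 [00111]: clauses=TTTT -> 1
  row 8 [01000]: clauses=TTTT -> 1
  row 9 [01001]: clauses=TTTT -> 1
  row 10 [01010]: clauses=FTFT -> 0
  row 11 [01011]: clauses=FTFT -> 0
  row 12 [01100]: clauses=TFTT -> 0
  row 13 [01101]: clauses=TTTT -> 1
  row 14 [01110]: clauses=FFTT -> 0
  row 15 [01111]: clauses=FTTT -> 0
  row 16 [10000]: clauses=TTTT -> 1
  row 17 [10001]: clauses=TTTT -> 1
  row 18 [10010]: clauses=TTTT -> 1
  row 19 [10011]: clauses=TTTT -> 1
  row 20 [10100]: clauses=TFTF -> 0
  row 21 [10101]: clauses=TTTT -> 1
  row 22 [10110]: clauses=TFTF -> 0
  row 23 [10111]: clauses=TTTT -> 1
  row 24 [11000]: clauses=TTTT -> 1
  row 25 [11001]: clauses=TTTT -> 1
  row 26 [11010]: clauses=FTTT -> 0
  row 27 [11011]: clauses=FTTT -> 0
  row 28 [11100]: clauses=TFTF -> 0
  row 29 [11101]: clauses=TTTT -> 1
  row 30 [11110]: clauses=FFTF -> 0
  row 31 [11111]: clauses=FTTT -> 0
Full result column, 8 rows per line (x1,x2 fixed per line; x3,x4,x5 runs 000..111 left to right):
  rows 0-7 [x1,x2=00]: 11000101  (ones: 4)
  rows 8-15 [x1,x2=01]: 11000100  (ones: 3)
  rows 16-23 [x1,x2=10]: 11110101  (ones: 6)
  rows 24-31 [x1,x2=11]: 11000100  (ones: 3)
Satisfying assignments = 4+3+6+3 = 16

16


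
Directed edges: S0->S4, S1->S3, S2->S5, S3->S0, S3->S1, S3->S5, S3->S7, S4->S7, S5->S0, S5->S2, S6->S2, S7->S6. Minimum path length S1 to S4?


BFS layer-by-layer from S1:
  dist 0: {S1}
  dist 1: {S3}
  dist 2: {S0, S5, S7}
  dist 3: {S2, S4, S6}
  -> S4 reached at distance 3
Shortest path length = 3

3


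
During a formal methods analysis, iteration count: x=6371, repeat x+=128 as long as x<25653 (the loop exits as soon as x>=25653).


Step 1: x goes from 6371 toward 25653 by 128; the body runs while x<25653, so iterations = ceil((bound-start)/step)
Step 2: Distance=19282
Step 3: ceil(19282/128)=151

151


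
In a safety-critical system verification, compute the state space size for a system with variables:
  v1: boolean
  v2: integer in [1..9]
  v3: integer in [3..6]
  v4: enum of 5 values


State space = product of domain sizes of all variables.
Domain sizes:
  v1 (boolean): 2
  v2 (integer in [1..9]): 9
  v3 (integer in [3..6]): 4
  v4 (enum of 5 values): 5
Product = 2 * 9 * 4 * 5 = 360

360


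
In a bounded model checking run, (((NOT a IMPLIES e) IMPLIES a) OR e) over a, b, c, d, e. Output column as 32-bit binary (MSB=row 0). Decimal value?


Formula: (((NOT a IMPLIES e) IMPLIES a) OR e) over a, b, c, d, e (32 rows)
Evaluate each row (bits = a,b,c,d,e, MSB first):
  row 0 [00000]: (((NOT 0 IMPLIES 0) IMPLIES 0) OR 0) -> 1
  row 1 [00001]: (((NOT 0 IMPLIES 1) IMPLIES 0) OR 1) -> 1
  row 2 [00010]: (((NOT 0 IMPLIES 0) IMPLIES 0) OR 0) -> 1
  row 3 [00011]: (((NOT 0 IMPLIES 1) IMPLIES 0) OR 1) -> 1
  row 4 [00100]: (((NOT 0 IMPLIES 0) IMPLIES 0) OR 0) -> 1
  row 5 [00101]: (((NOT 0 IMPLIES 1) IMPLIES 0) OR 1) -> 1
  row 6 [00110]: (((NOT 0 IMPLIES 0) IMPLIES 0) OR 0) -> 1
  row 7 [00111]: (((NOT 0 IMPLIES 1) IMPLIES 0) OR 1) -> 1
  row 8 [01000]: (((NOT 0 IMPLIES 0) IMPLIES 0) OR 0) -> 1
  row 9 [01001]: (((NOT 0 IMPLIES 1) IMPLIES 0) OR 1) -> 1
  row 10 [01010]: (((NOT 0 IMPLIES 0) IMPLIES 0) OR 0) -> 1
  row 11 [01011]: (((NOT 0 IMPLIES 1) IMPLIES 0) OR 1) -> 1
  row 12 [01100]: (((NOT 0 IMPLIES 0) IMPLIES 0) OR 0) -> 1
  row 13 [01101]: (((NOT 0 IMPLIES 1) IMPLIES 0) OR 1) -> 1
  row 14 [01110]: (((NOT 0 IMPLIES 0) IMPLIES 0) OR 0) -> 1
  row 15 [01111]: (((NOT 0 IMPLIES 1) IMPLIES 0) OR 1) -> 1
  row 16 [10000]: (((NOT 1 IMPLIES 0) IMPLIES 1) OR 0) -> 1
  row 17 [10001]: (((NOT 1 IMPLIES 1) IMPLIES 1) OR 1) -> 1
  row 18 [10010]: (((NOT 1 IMPLIES 0) IMPLIES 1) OR 0) -> 1
  row 19 [10011]: (((NOT 1 IMPLIES 1) IMPLIES 1) OR 1) -> 1
  row 20 [10100]: (((NOT 1 IMPLIES 0) IMPLIES 1) OR 0) -> 1
  row 21 [10101]: (((NOT 1 IMPLIES 1) IMPLIES 1) OR 1) -> 1
  row 22 [10110]: (((NOT 1 IMPLIES 0) IMPLIES 1) OR 0) -> 1
  row 23 [10111]: (((NOT 1 IMPLIES 1) IMPLIES 1) OR 1) -> 1
  row 24 [11000]: (((NOT 1 IMPLIES 0) IMPLIES 1) OR 0) -> 1
  row 25 [11001]: (((NOT 1 IMPLIES 1) IMPLIES 1) OR 1) -> 1
  row 26 [11010]: (((NOT 1 IMPLIES 0) IMPLIES 1) OR 0) -> 1
  row 27 [11011]: (((NOT 1 IMPLIES 1) IMPLIES 1) OR 1) -> 1
  row 28 [11100]: (((NOT 1 IMPLIES 0) IMPLIES 1) OR 0) -> 1
  row 29 [11101]: (((NOT 1 IMPLIES 1) IMPLIES 1) OR 1) -> 1
  row 30 [11110]: (((NOT 1 IMPLIES 0) IMPLIES 1) OR 0) -> 1
  row 31 [11111]: (((NOT 1 IMPLIES 1) IMPLIES 1) OR 1) -> 1
Full result column, 4 rows per line (a,b,c fixed per line; d,e runs 00..11 left to right):
  rows 0-3 [a,b,c=000]: 1111  = hex F
  rows 4-7 [a,b,c=001]: 1111  = hex F
  rows 8-11 [a,b,c=010]: 1111  = hex F
  rows 12-15 [a,b,c=011]: 1111  = hex F
  rows 16-19 [a,b,c=100]: 1111  = hex F
  rows 20-23 [a,b,c=101]: 1111  = hex F
  rows 24-27 [a,b,c=110]: 1111  = hex F
  rows 28-31 [a,b,c=111]: 1111  = hex F
Output column (row 0 .. row 31) = 11111111111111111111111111111111
Output column grouped in 4s = 1111 1111 1111 1111 1111 1111 1111 1111 = 0xFFFFFFFF
Convert to decimal digit by digit (value = value*16 + digit):
  F -> 15
  15*16 + 15 (F) = 255
  255*16 + 15 (F) = 4095
  4095*16 + 15 (F) = 65535
  65535*16 + 15 (F) = 1048575
  1048575*16 + 15 (F) = 16777215
  16777215*16 + 15 (F) = 268435455
  268435455*16 + 15 (F) = 4294967295
Decimal = 4294967295

4294967295


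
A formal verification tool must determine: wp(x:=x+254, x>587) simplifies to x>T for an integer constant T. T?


Formula: wp(x:=E, P) = P[E/x] (substitute E for x in postcondition)
Step 1: Postcondition: x>587
Step 2: Substitute x+254 for x: x+254>587
Step 3: Solve for x: x > 587-254 = 333

333


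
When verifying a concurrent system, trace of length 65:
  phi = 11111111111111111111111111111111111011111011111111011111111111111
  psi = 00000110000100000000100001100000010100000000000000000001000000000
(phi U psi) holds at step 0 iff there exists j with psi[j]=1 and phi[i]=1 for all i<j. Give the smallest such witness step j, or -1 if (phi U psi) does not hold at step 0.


(phi U psi) at 0: need smallest j with psi[j]=1 and phi[i]=1 for all i in [0,j).
Scan from step 0:
  step 0: phi=1, psi=0 -> continue
  step 1: phi=1, psi=0 -> continue
  step 2: phi=1, psi=0 -> continue
  step 3: phi=1, psi=0 -> continue
  step 5: psi=1 and phi held for [0,5) -> witness found
Witness step = 5

5


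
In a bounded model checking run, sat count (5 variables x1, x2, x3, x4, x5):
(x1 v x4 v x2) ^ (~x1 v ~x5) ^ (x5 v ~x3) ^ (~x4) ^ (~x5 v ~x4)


CNF with 5 clauses over 5 vars (32 assignments).
An assignment satisfies CNF iff every clause has >=1 true literal.
Check each row (bits = x1,x2,x3,x4,x5; clause T/F shown):
  row 0 [00000]: clauses=FTTTT -> 0
  row 1 [00001]: clauses=FTTTT -> 0
  row 2 [00010]: clauses=TTTFT -> 0
  row 3 [00011]: clauses=TTTFF -> 0
  row 4 [00100]: clauses=FTFTT -> 0
  row 5 [00101]: clauses=FTTTT -> 0
  row 6 [00110]: clauses=TTFFT -> 0
  row 7 [00111]: clauses=TTTFF -> 0
  row 8 [01000]: clauses=TTTTT -> 1
  row 9 [01001]: clauses=TTTTT -> 1
  row 10 [01010]: clauses=TTTFT -> 0
  row 11 [01011]: clauses=TTTFF -> 0
  row 12 [01100]: clauses=TTFTT -> 0
  row 13 [01101]: clauses=TTTTT -> 1
  row 14 [01110]: clauses=TTFFT -> 0
  row 15 [01111]: clauses=TTTFF -> 0
  row 16 [10000]: clauses=TTTTT -> 1
  row 17 [10001]: clauses=TFTTT -> 0
  row 18 [10010]: clauses=TTTFT -> 0
  row 19 [10011]: clauses=TFTFF -> 0
  row 20 [10100]: clauses=TTFTT -> 0
  row 21 [10101]: clauses=TFTTT -> 0
  row 22 [10110]: clauses=TTFFT -> 0
  row 23 [10111]: clauses=TFTFF -> 0
  row 24 [11000]: clauses=TTTTT -> 1
  row 25 [11001]: clauses=TFTTT -> 0
  row 26 [11010]: clauses=TTTFT -> 0
  row 27 [11011]: clauses=TFTFF -> 0
  row 28 [11100]: clauses=TTFTT -> 0
  row 29 [11101]: clauses=TFTTT -> 0
  row 30 [11110]: clauses=TTFFT -> 0
  row 31 [11111]: clauses=TFTFF -> 0
Full result column, 8 rows per line (x1,x2 fixed per line; x3,x4,x5 runs 000..111 left to right):
  rows 0-7 [x1,x2=00]: 00000000  (ones: 0)
  rows 8-15 [x1,x2=01]: 11000100  (ones: 3)
  rows 16-23 [x1,x2=10]: 10000000  (ones: 1)
  rows 24-31 [x1,x2=11]: 10000000  (ones: 1)
Satisfying assignments = 0+3+1+1 = 5

5


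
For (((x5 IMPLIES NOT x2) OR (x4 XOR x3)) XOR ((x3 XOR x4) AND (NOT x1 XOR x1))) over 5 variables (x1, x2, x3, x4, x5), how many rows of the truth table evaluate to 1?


Formula: (((x5 IMPLIES NOT x2) OR (x4 XOR x3)) XOR ((x3 XOR x4) AND (NOT x1 XOR x1))) over 5 vars (32 rows)
Evaluate each row (x1, x2, x3, x4, x5 as bits, MSB first):
  row 0 [00000]: (((0 IMPLIES NOT 0) OR (0 XOR 0)) XOR ((0 XOR 0) AND (NOT 0 XOR 0))) -> 1
  row 1 [00001]: (((1 IMPLIES NOT 0) OR (0 XOR 0)) XOR ((0 XOR 0) AND (NOT 0 XOR 0))) -> 1
  row 2 [00010]: (((0 IMPLIES NOT 0) OR (1 XOR 0)) XOR ((0 XOR 1) AND (NOT 0 XOR 0))) -> 0
  row 3 [00011]: (((1 IMPLIES NOT 0) OR (1 XOR 0)) XOR ((0 XOR 1) AND (NOT 0 XOR 0))) -> 0
  row 4 [00100]: (((0 IMPLIES NOT 0) OR (0 XOR 1)) XOR ((1 XOR 0) AND (NOT 0 XOR 0))) -> 0
  row 5 [00101]: (((1 IMPLIES NOT 0) OR (0 XOR 1)) XOR ((1 XOR 0) AND (NOT 0 XOR 0))) -> 0
  row 6 [00110]: (((0 IMPLIES NOT 0) OR (1 XOR 1)) XOR ((1 XOR 1) AND (NOT 0 XOR 0))) -> 1
  row 7 [00111]: (((1 IMPLIES NOT 0) OR (1 XOR 1)) XOR ((1 XOR 1) AND (NOT 0 XOR 0))) -> 1
  row 8 [01000]: (((0 IMPLIES NOT 1) OR (0 XOR 0)) XOR ((0 XOR 0) AND (NOT 0 XOR 0))) -> 1
  row 9 [01001]: (((1 IMPLIES NOT 1) OR (0 XOR 0)) XOR ((0 XOR 0) AND (NOT 0 XOR 0))) -> 0
  row 10 [01010]: (((0 IMPLIES NOT 1) OR (1 XOR 0)) XOR ((0 XOR 1) AND (NOT 0 XOR 0))) -> 0
  row 11 [01011]: (((1 IMPLIES NOT 1) OR (1 XOR 0)) XOR ((0 XOR 1) AND (NOT 0 XOR 0))) -> 0
  row 12 [01100]: (((0 IMPLIES NOT 1) OR (0 XOR 1)) XOR ((1 XOR 0) AND (NOT 0 XOR 0))) -> 0
  row 13 [01101]: (((1 IMPLIES NOT 1) OR (0 XOR 1)) XOR ((1 XOR 0) AND (NOT 0 XOR 0))) -> 0
  row 14 [01110]: (((0 IMPLIES NOT 1) OR (1 XOR 1)) XOR ((1 XOR 1) AND (NOT 0 XOR 0))) -> 1
  row 15 [01111]: (((1 IMPLIES NOT 1) OR (1 XOR 1)) XOR ((1 XOR 1) AND (NOT 0 XOR 0))) -> 0
  row 16 [10000]: (((0 IMPLIES NOT 0) OR (0 XOR 0)) XOR ((0 XOR 0) AND (NOT 1 XOR 1))) -> 1
  row 17 [10001]: (((1 IMPLIES NOT 0) OR (0 XOR 0)) XOR ((0 XOR 0) AND (NOT 1 XOR 1))) -> 1
  row 18 [10010]: (((0 IMPLIES NOT 0) OR (1 XOR 0)) XOR ((0 XOR 1) AND (NOT 1 XOR 1))) -> 0
  row 19 [10011]: (((1 IMPLIES NOT 0) OR (1 XOR 0)) XOR ((0 XOR 1) AND (NOT 1 XOR 1))) -> 0
  row 20 [10100]: (((0 IMPLIES NOT 0) OR (0 XOR 1)) XOR ((1 XOR 0) AND (NOT 1 XOR 1))) -> 0
  row 21 [10101]: (((1 IMPLIES NOT 0) OR (0 XOR 1)) XOR ((1 XOR 0) AND (NOT 1 XOR 1))) -> 0
  row 22 [10110]: (((0 IMPLIES NOT 0) OR (1 XOR 1)) XOR ((1 XOR 1) AND (NOT 1 XOR 1))) -> 1
  row 23 [10111]: (((1 IMPLIES NOT 0) OR (1 XOR 1)) XOR ((1 XOR 1) AND (NOT 1 XOR 1))) -> 1
  row 24 [11000]: (((0 IMPLIES NOT 1) OR (0 XOR 0)) XOR ((0 XOR 0) AND (NOT 1 XOR 1))) -> 1
  row 25 [11001]: (((1 IMPLIES NOT 1) OR (0 XOR 0)) XOR ((0 XOR 0) AND (NOT 1 XOR 1))) -> 0
  row 26 [11010]: (((0 IMPLIES NOT 1) OR (1 XOR 0)) XOR ((0 XOR 1) AND (NOT 1 XOR 1))) -> 0
  row 27 [11011]: (((1 IMPLIES NOT 1) OR (1 XOR 0)) XOR ((0 XOR 1) AND (NOT 1 XOR 1))) -> 0
  row 28 [11100]: (((0 IMPLIES NOT 1) OR (0 XOR 1)) XOR ((1 XOR 0) AND (NOT 1 XOR 1))) -> 0
  row 29 [11101]: (((1 IMPLIES NOT 1) OR (0 XOR 1)) XOR ((1 XOR 0) AND (NOT 1 XOR 1))) -> 0
  row 30 [11110]: (((0 IMPLIES NOT 1) OR (1 XOR 1)) XOR ((1 XOR 1) AND (NOT 1 XOR 1))) -> 1
  row 31 [11111]: (((1 IMPLIES NOT 1) OR (1 XOR 1)) XOR ((1 XOR 1) AND (NOT 1 XOR 1))) -> 0
Full result column, 8 rows per line (x1,x2 fixed per line; x3,x4,x5 runs 000..111 left to right):
  rows 0-7 [x1,x2=00]: 11000011  (ones: 4)
  rows 8-15 [x1,x2=01]: 10000010  (ones: 2)
  rows 16-23 [x1,x2=10]: 11000011  (ones: 4)
  rows 24-31 [x1,x2=11]: 10000010  (ones: 2)
Count of 1-rows = 4+2+4+2 = 12

12
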